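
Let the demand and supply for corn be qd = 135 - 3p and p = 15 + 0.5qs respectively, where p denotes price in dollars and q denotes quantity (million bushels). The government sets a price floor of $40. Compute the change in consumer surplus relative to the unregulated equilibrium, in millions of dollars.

Rearranging supply gives qs = 2p - 30. In a free market, 135 - 3p = 2p - 30 gives the equilibrium p* = 33, q* = 36.
The floor of 40 is above the equilibrium price 33, so it binds.
At p = 40: qd = 135 - 3·40 = 15 and qs = 2·40 - 30 = 50.
Consumer surplus without the control is ½ · (45 - 33) · 36 = 216.
With the floor, consumers buy 15 units at 40, so CS = ½ · (45 - 40) · 15 = 37.5.
Change in consumer surplus = 37.5 - 216 = -178.5.

-178.5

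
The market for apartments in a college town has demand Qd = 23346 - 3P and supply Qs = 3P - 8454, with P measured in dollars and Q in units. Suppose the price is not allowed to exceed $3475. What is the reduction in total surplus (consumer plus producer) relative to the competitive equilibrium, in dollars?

9991875

Without the control the market clears where 23346 - 3P = 3P - 8454, i.e. P* = 5300 and Q* = 7446.
The ceiling of 3475 is below the equilibrium price 5300, so it binds.
At P = 3475: Qd = 23346 - 3·3475 = 12921 and Qs = 3·3475 - 8454 = 1971.
Quantity traded falls to 1971. At Q = 1971 the demand price is (23346 - 1971)/3 = 7125 and the supply price is (8454 + 1971)/3 = 3475.
Deadweight loss = ½ · (7125 - 3475) · (7446 - 1971) = ½ · 3650 · 5475 = 9991875.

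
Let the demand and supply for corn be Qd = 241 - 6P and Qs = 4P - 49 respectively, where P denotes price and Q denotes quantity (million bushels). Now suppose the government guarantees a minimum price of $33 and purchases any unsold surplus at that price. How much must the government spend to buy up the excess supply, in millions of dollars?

Setting quantity demanded equal to quantity supplied, 241 - 6P = 4P - 49, gives P* = 29 and Q* = 67.
The floor of 33 is above the equilibrium price 29, so it binds.
At P = 33: Qd = 241 - 6·33 = 43 and Qs = 4·33 - 49 = 83.
Surplus = Qs - Qd = 40.
Government expenditure = surplus × support price = 40 × 33 = 1320.

1320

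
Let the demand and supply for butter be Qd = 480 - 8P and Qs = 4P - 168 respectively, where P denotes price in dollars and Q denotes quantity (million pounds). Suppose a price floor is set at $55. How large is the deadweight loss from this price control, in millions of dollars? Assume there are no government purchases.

Setting quantity demanded equal to quantity supplied, 480 - 8P = 4P - 168, gives P* = 54 and Q* = 48.
Since 55 > 54, the floor is binding.
At P = 55: Qd = 480 - 8·55 = 40 and Qs = 4·55 - 168 = 52.
Quantity traded falls to 40. At Q = 40 the demand price is (480 - 40)/8 = 55 and the supply price is (168 + 40)/4 = 52.
Deadweight loss = ½ · (55 - 52) · (48 - 40) = ½ · 3 · 8 = 12.

12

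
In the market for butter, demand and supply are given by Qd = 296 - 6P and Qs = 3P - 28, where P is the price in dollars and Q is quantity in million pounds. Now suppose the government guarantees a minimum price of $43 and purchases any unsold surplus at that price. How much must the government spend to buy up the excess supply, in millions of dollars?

2709

In a free market, 296 - 6P = 3P - 28 gives the equilibrium P* = 36, Q* = 80.
Since 43 > 36, the floor is binding.
At P = 43: Qd = 296 - 6·43 = 38 and Qs = 3·43 - 28 = 101.
Surplus = Qs - Qd = 63.
Government expenditure = surplus × support price = 63 × 43 = 2709.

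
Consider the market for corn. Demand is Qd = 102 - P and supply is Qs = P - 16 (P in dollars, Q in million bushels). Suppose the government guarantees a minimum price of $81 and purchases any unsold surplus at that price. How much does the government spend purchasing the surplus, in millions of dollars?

3564

Without the control the market clears where 102 - P = P - 16, i.e. P* = 59 and Q* = 43.
Because the floor (81) lies above the market-clearing price, it is binding.
At P = 81: Qd = 102 - 81 = 21 and Qs = 81 - 16 = 65.
Surplus = Qs - Qd = 44.
Government expenditure = surplus × support price = 44 × 81 = 3564.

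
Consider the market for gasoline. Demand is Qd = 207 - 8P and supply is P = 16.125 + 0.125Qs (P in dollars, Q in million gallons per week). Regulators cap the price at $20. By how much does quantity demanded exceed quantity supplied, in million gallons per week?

Rearranging supply gives Qs = 8P - 129. Setting quantity demanded equal to quantity supplied, 207 - 8P = 8P - 129, gives P* = 21 and Q* = 39.
Because the ceiling (20) lies below the market-clearing price, it is binding.
At P = 20: Qd = 207 - 8·20 = 47 and Qs = 8·20 - 129 = 31.
Shortage = Qd - Qs = 47 - 31 = 16.

16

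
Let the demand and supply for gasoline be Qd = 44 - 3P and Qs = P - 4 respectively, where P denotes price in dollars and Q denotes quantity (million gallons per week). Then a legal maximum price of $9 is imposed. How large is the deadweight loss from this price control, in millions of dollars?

Setting quantity demanded equal to quantity supplied, 44 - 3P = P - 4, gives P* = 12 and Q* = 8.
The ceiling of 9 is below the equilibrium price 12, so it binds.
At P = 9: Qd = 44 - 3·9 = 17 and Qs = 9 - 4 = 5.
Quantity traded falls to 5. At Q = 5 the demand price is (44 - 5)/3 = 13 and the supply price is 4 + 5 = 9.
Deadweight loss = ½ · (13 - 9) · (8 - 5) = ½ · 4 · 3 = 6.

6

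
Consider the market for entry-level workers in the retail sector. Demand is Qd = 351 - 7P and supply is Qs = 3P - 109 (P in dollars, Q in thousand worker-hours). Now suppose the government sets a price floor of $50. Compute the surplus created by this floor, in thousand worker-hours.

40

Setting quantity demanded equal to quantity supplied, 351 - 7P = 3P - 109, gives P* = 46 and Q* = 29.
Because the floor (50) lies above the market-clearing price, it is binding.
At P = 50: Qd = 351 - 7·50 = 1 and Qs = 3·50 - 109 = 41.
Surplus = Qs - Qd = 41 - 1 = 40.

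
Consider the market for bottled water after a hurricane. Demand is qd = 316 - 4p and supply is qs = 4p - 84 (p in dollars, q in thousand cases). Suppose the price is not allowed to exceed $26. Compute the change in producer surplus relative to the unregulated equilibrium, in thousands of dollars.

In a free market, 316 - 4p = 4p - 84 gives the equilibrium p* = 50, q* = 116.
Since 26 < 50, the ceiling is binding.
At p = 26: qd = 316 - 4·26 = 212 and qs = 4·26 - 84 = 20.
Producer surplus without the control is ½ · (50 - 21) · 116 = 1682.
With the ceiling, producers sell 20 units at 26, so PS = ½ · (26 - 21) · 20 = 50.
Change in producer surplus = 50 - 1682 = -1632.

-1632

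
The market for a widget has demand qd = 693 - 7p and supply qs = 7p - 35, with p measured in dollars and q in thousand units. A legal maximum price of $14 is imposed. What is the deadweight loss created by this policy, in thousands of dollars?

10108

Setting quantity demanded equal to quantity supplied, 693 - 7p = 7p - 35, gives p* = 52 and q* = 329.
The ceiling of 14 is below the equilibrium price 52, so it binds.
At p = 14: qd = 693 - 7·14 = 595 and qs = 7·14 - 35 = 63.
Quantity traded falls to 63. At q = 63 the demand price is (693 - 63)/7 = 90 and the supply price is (35 + 63)/7 = 14.
Deadweight loss = ½ · (90 - 14) · (329 - 63) = ½ · 76 · 266 = 10108.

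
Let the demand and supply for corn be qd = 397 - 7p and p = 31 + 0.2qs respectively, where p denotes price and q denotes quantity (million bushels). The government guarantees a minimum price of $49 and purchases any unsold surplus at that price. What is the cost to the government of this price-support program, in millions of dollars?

1764

Rearranging supply gives qs = 5p - 155. Without the control the market clears where 397 - 7p = 5p - 155, i.e. p* = 46 and q* = 75.
Since 49 > 46, the floor is binding.
At p = 49: qd = 397 - 7·49 = 54 and qs = 5·49 - 155 = 90.
Surplus = qs - qd = 36.
Government expenditure = surplus × support price = 36 × 49 = 1764.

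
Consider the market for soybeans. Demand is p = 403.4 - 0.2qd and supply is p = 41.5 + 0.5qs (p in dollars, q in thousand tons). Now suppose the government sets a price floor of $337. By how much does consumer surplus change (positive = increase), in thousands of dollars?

Rearranging demand gives qd = 2017 - 5p; rearranging supply gives qs = 2p - 83. Equilibrium: 2017 - 5p = 2p - 83, so 2100 = 7p and p* = 300, q* = 517.
The floor of 337 is above the equilibrium price 300, so it binds.
At p = 337: qd = 2017 - 5·337 = 332 and qs = 2·337 - 83 = 591.
Consumer surplus without the control is ½ · (403.4 - 300) · 517 = 26728.9.
With the floor, consumers buy 332 units at 337, so CS = ½ · (403.4 - 337) · 332 = 11022.4.
Change in consumer surplus = 11022.4 - 26728.9 = -15706.5.

-15706.5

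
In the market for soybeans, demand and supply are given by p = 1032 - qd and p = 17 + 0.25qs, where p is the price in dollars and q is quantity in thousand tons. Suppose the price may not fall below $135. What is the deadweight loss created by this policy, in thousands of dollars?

Rearranging demand gives qd = 1032 - p; rearranging supply gives qs = 4p - 68. Without the control the market clears where 1032 - p = 4p - 68, i.e. p* = 220 and q* = 812.
Since 135 is below p* = 220, the floor does not bind and the free-market outcome prevails.
Since the control does not bind, no trades are prevented and deadweight loss is zero.

0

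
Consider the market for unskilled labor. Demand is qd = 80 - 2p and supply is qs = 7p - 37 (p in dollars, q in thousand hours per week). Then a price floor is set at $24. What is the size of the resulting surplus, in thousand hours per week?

99

Setting quantity demanded equal to quantity supplied, 80 - 2p = 7p - 37, gives p* = 13 and q* = 54.
The floor of 24 is above the equilibrium price 13, so it binds.
At p = 24: qd = 80 - 2·24 = 32 and qs = 7·24 - 37 = 131.
Surplus = qs - qd = 131 - 32 = 99.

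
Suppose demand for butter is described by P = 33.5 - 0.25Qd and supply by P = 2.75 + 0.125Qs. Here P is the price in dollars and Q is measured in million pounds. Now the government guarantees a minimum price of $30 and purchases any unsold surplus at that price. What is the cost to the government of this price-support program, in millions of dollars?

6120

Rearranging demand gives Qd = 134 - 4P; rearranging supply gives Qs = 8P - 22. Setting quantity demanded equal to quantity supplied, 134 - 4P = 8P - 22, gives P* = 13 and Q* = 82.
The floor of 30 is above the equilibrium price 13, so it binds.
At P = 30: Qd = 134 - 4·30 = 14 and Qs = 8·30 - 22 = 218.
Surplus = Qs - Qd = 204.
Government expenditure = surplus × support price = 204 × 30 = 6120.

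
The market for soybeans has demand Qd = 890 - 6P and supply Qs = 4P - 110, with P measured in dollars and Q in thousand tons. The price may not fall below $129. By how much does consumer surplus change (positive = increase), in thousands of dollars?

Setting quantity demanded equal to quantity supplied, 890 - 6P = 4P - 110, gives P* = 100 and Q* = 290.
Since 129 > 100, the floor is binding.
At P = 129: Qd = 890 - 6·129 = 116 and Qs = 4·129 - 110 = 406.
Consumer surplus without the control is ½ · (445/3 - 100) · 290 = 21025/3.
With the floor, consumers buy 116 units at 129, so CS = ½ · (445/3 - 129) · 116 = 3364/3.
Change in consumer surplus = 3364/3 - 21025/3 = -5887.

-5887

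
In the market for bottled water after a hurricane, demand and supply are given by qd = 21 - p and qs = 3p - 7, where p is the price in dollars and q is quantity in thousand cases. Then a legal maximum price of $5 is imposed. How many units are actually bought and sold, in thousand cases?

In a free market, 21 - p = 3p - 7 gives the equilibrium p* = 7, q* = 14.
Since 5 < 7, the ceiling is binding.
At p = 5: qd = 21 - 5 = 16 and qs = 3·5 - 7 = 8.
The quantity actually transacted is the short side, supply: 8.

8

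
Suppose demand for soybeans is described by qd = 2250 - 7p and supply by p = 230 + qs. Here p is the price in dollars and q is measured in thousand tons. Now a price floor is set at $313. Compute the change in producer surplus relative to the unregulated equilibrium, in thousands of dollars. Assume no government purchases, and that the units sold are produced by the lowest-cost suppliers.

-43.5

Rearranging supply gives qs = p - 230. Equilibrium: 2250 - 7p = p - 230, so 2480 = 8p and p* = 310, q* = 80.
The floor of 313 is above the equilibrium price 310, so it binds.
At p = 313: qd = 2250 - 7·313 = 59 and qs = 313 - 230 = 83.
Producer surplus without the control is ½ · (310 - 230) · 80 = 3200.
With the floor, 59 units are sold at 313. The supply price at q = 59 is 289, so PS = ½ · [(313 - 230) + (313 - 289)] · 59 = 3156.5.
Change in producer surplus = 3156.5 - 3200 = -43.5.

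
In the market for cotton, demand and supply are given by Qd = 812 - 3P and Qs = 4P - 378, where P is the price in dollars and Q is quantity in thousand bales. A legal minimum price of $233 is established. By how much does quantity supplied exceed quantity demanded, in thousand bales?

Equilibrium: 812 - 3P = 4P - 378, so 1190 = 7P and P* = 170, Q* = 302.
Since 233 > 170, the floor is binding.
At P = 233: Qd = 812 - 3·233 = 113 and Qs = 4·233 - 378 = 554.
Surplus = Qs - Qd = 554 - 113 = 441.

441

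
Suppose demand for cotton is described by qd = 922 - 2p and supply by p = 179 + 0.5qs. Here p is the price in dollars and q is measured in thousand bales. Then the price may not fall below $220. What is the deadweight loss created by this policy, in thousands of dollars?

0

Rearranging supply gives qs = 2p - 358. Equilibrium: 922 - 2p = 2p - 358, so 1280 = 4p and p* = 320, q* = 282.
The floor of 220 is below the equilibrium price 320, so it is not binding; the market clears at p* = 320, q* = 282.
Since the control does not bind, no trades are prevented and deadweight loss is zero.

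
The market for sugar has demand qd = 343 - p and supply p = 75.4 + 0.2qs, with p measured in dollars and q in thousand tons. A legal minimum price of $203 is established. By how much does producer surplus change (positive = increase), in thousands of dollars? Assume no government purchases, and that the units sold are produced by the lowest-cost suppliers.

10931.1

Rearranging supply gives qs = 5p - 377. Without the control the market clears where 343 - p = 5p - 377, i.e. p* = 120 and q* = 223.
Since 203 > 120, the floor is binding.
At p = 203: qd = 343 - 203 = 140 and qs = 5·203 - 377 = 638.
Producer surplus without the control is ½ · (120 - 75.4) · 223 = 4972.9.
With the floor, 140 units are sold at 203. The supply price at q = 140 is 103.4, so PS = ½ · [(203 - 75.4) + (203 - 103.4)] · 140 = 15904.
Change in producer surplus = 15904 - 4972.9 = 10931.1.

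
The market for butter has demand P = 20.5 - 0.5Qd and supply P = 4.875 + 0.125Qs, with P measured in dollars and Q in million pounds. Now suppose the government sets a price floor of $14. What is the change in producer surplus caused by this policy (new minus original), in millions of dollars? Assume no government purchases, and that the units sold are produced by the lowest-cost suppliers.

69

Rearranging demand gives Qd = 41 - 2P; rearranging supply gives Qs = 8P - 39. In a free market, 41 - 2P = 8P - 39 gives the equilibrium P* = 8, Q* = 25.
Since 14 > 8, the floor is binding.
At P = 14: Qd = 41 - 2·14 = 13 and Qs = 8·14 - 39 = 73.
Producer surplus without the control is ½ · (8 - 4.875) · 25 = 39.0625.
With the floor, 13 units are sold at 14. The supply price at Q = 13 is 6.5, so PS = ½ · [(14 - 4.875) + (14 - 6.5)] · 13 = 108.0625.
Change in producer surplus = 108.0625 - 39.0625 = 69.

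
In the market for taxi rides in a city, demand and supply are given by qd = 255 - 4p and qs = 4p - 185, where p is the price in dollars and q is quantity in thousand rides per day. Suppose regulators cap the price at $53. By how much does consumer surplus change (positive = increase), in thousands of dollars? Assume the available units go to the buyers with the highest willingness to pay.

Setting quantity demanded equal to quantity supplied, 255 - 4p = 4p - 185, gives p* = 55 and q* = 35.
Because the ceiling (53) lies below the market-clearing price, it is binding.
At p = 53: qd = 255 - 4·53 = 43 and qs = 4·53 - 185 = 27.
Consumer surplus without the control is ½ · (63.75 - 55) · 35 = 153.125.
With the ceiling, 27 units are sold at 53 (assume they go to the highest-value buyers). The demand price at q = 27 is 57, so CS = ½ · [(63.75 - 53) + (57 - 53)] · 27 = 199.125.
Change in consumer surplus = 199.125 - 153.125 = 46.

46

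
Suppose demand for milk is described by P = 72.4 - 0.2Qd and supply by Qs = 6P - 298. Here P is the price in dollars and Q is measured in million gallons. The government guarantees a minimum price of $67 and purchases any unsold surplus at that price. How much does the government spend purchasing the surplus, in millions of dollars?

5159

Rearranging demand gives Qd = 362 - 5P. In a free market, 362 - 5P = 6P - 298 gives the equilibrium P* = 60, Q* = 62.
Since 67 > 60, the floor is binding.
At P = 67: Qd = 362 - 5·67 = 27 and Qs = 6·67 - 298 = 104.
Surplus = Qs - Qd = 77.
Government expenditure = surplus × support price = 77 × 67 = 5159.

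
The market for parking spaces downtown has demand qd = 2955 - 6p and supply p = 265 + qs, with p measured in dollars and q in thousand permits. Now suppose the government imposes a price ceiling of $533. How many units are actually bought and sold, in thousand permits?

195

Rearranging supply gives qs = p - 265. Equilibrium: 2955 - 6p = p - 265, so 3220 = 7p and p* = 460, q* = 195.
Since 533 is above p* = 460, the ceiling does not bind and the free-market outcome prevails.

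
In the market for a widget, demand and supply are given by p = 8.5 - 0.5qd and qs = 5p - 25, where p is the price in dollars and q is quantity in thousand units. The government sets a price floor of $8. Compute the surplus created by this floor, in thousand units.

Rearranging demand gives qd = 17 - 2p. In a free market, 17 - 2p = 5p - 25 gives the equilibrium p* = 6, q* = 5.
Because the floor (8) lies above the market-clearing price, it is binding.
At p = 8: qd = 17 - 2·8 = 1 and qs = 5·8 - 25 = 15.
Surplus = qs - qd = 15 - 1 = 14.

14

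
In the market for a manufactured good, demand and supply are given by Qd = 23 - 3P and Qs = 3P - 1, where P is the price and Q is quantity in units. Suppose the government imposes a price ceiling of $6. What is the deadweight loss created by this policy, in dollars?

Setting quantity demanded equal to quantity supplied, 23 - 3P = 3P - 1, gives P* = 4 and Q* = 11.
The ceiling of 6 is above the equilibrium price 4, so it is not binding; the market clears at P* = 4, Q* = 11.
Since the control does not bind, no trades are prevented and deadweight loss is zero.

0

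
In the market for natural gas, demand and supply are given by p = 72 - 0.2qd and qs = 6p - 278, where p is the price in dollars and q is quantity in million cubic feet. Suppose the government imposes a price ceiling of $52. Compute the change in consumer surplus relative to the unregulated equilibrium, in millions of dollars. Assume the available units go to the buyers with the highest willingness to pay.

74.4

Rearranging demand gives qd = 360 - 5p. Setting quantity demanded equal to quantity supplied, 360 - 5p = 6p - 278, gives p* = 58 and q* = 70.
Since 52 < 58, the ceiling is binding.
At p = 52: qd = 360 - 5·52 = 100 and qs = 6·52 - 278 = 34.
Consumer surplus without the control is ½ · (72 - 58) · 70 = 490.
With the ceiling, 34 units are sold at 52 (assume they go to the highest-value buyers). The demand price at q = 34 is 65.2, so CS = ½ · [(72 - 52) + (65.2 - 52)] · 34 = 564.4.
Change in consumer surplus = 564.4 - 490 = 74.4.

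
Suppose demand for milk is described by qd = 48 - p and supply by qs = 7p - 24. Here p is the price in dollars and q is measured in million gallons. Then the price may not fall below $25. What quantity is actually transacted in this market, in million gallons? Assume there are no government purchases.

In a free market, 48 - p = 7p - 24 gives the equilibrium p* = 9, q* = 39.
The floor of 25 is above the equilibrium price 9, so it binds.
At p = 25: qd = 48 - 25 = 23 and qs = 7·25 - 24 = 151.
The quantity actually transacted is the short side, demand: 23.

23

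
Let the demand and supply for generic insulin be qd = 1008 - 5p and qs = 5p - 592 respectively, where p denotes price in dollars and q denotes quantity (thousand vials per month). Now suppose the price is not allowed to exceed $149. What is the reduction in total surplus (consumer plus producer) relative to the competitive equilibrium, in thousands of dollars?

Equilibrium: 1008 - 5p = 5p - 592, so 1600 = 10p and p* = 160, q* = 208.
Since 149 < 160, the ceiling is binding.
At p = 149: qd = 1008 - 5·149 = 263 and qs = 5·149 - 592 = 153.
Quantity traded falls to 153. At q = 153 the demand price is (1008 - 153)/5 = 171 and the supply price is (592 + 153)/5 = 149.
Deadweight loss = ½ · (171 - 149) · (208 - 153) = ½ · 22 · 55 = 605.

605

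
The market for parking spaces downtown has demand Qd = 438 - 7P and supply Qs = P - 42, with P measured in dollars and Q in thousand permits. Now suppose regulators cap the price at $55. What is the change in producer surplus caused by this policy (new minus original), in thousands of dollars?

Setting quantity demanded equal to quantity supplied, 438 - 7P = P - 42, gives P* = 60 and Q* = 18.
Since 55 < 60, the ceiling is binding.
At P = 55: Qd = 438 - 7·55 = 53 and Qs = 55 - 42 = 13.
Producer surplus without the control is ½ · (60 - 42) · 18 = 162.
With the ceiling, producers sell 13 units at 55, so PS = ½ · (55 - 42) · 13 = 84.5.
Change in producer surplus = 84.5 - 162 = -77.5.

-77.5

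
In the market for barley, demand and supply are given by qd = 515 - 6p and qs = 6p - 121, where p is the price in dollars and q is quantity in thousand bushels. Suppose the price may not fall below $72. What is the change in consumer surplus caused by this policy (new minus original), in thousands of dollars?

In a free market, 515 - 6p = 6p - 121 gives the equilibrium p* = 53, q* = 197.
Since 72 > 53, the floor is binding.
At p = 72: qd = 515 - 6·72 = 83 and qs = 6·72 - 121 = 311.
Consumer surplus without the control is ½ · (515/6 - 53) · 197 = 38809/12.
With the floor, consumers buy 83 units at 72, so CS = ½ · (515/6 - 72) · 83 = 6889/12.
Change in consumer surplus = 6889/12 - 38809/12 = -2660.

-2660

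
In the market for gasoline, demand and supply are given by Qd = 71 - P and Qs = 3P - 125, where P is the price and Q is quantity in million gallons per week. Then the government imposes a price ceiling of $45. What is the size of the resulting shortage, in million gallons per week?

16

In a free market, 71 - P = 3P - 125 gives the equilibrium P* = 49, Q* = 22.
The ceiling of 45 is below the equilibrium price 49, so it binds.
At P = 45: Qd = 71 - 45 = 26 and Qs = 3·45 - 125 = 10.
Shortage = Qd - Qs = 26 - 10 = 16.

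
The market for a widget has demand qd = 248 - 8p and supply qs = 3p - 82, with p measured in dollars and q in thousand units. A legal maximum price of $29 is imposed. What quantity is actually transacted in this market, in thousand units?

5

Without the control the market clears where 248 - 8p = 3p - 82, i.e. p* = 30 and q* = 8.
Because the ceiling (29) lies below the market-clearing price, it is binding.
At p = 29: qd = 248 - 8·29 = 16 and qs = 3·29 - 82 = 5.
The quantity actually transacted is the short side, supply: 5.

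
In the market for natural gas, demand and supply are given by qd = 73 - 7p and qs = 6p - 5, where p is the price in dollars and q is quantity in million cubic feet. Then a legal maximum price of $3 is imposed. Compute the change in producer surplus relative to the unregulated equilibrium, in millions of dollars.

Setting quantity demanded equal to quantity supplied, 73 - 7p = 6p - 5, gives p* = 6 and q* = 31.
Because the ceiling (3) lies below the market-clearing price, it is binding.
At p = 3: qd = 73 - 7·3 = 52 and qs = 6·3 - 5 = 13.
Producer surplus without the control is ½ · (6 - 5/6) · 31 = 961/12.
With the ceiling, producers sell 13 units at 3, so PS = ½ · (3 - 5/6) · 13 = 169/12.
Change in producer surplus = 169/12 - 961/12 = -66.

-66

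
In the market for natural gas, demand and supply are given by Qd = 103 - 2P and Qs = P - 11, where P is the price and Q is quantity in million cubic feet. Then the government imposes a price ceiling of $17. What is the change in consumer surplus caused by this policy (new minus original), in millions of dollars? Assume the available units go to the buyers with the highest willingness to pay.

In a free market, 103 - 2P = P - 11 gives the equilibrium P* = 38, Q* = 27.
Since 17 < 38, the ceiling is binding.
At P = 17: Qd = 103 - 2·17 = 69 and Qs = 17 - 11 = 6.
Consumer surplus without the control is ½ · (51.5 - 38) · 27 = 182.25.
With the ceiling, 6 units are sold at 17 (assume they go to the highest-value buyers). The demand price at Q = 6 is 48.5, so CS = ½ · [(51.5 - 17) + (48.5 - 17)] · 6 = 198.
Change in consumer surplus = 198 - 182.25 = 15.75.

15.75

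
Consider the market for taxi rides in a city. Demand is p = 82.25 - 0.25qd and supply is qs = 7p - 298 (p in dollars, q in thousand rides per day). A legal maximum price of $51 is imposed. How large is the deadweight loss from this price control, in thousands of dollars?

346.5

Rearranging demand gives qd = 329 - 4p. In a free market, 329 - 4p = 7p - 298 gives the equilibrium p* = 57, q* = 101.
Since 51 < 57, the ceiling is binding.
At p = 51: qd = 329 - 4·51 = 125 and qs = 7·51 - 298 = 59.
Quantity traded falls to 59. At q = 59 the demand price is (329 - 59)/4 = 67.5 and the supply price is (298 + 59)/7 = 51.
Deadweight loss = ½ · (67.5 - 51) · (101 - 59) = ½ · 16.5 · 42 = 346.5.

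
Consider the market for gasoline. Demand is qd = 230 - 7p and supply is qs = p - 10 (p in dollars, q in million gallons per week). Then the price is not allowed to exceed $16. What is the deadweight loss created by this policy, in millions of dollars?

In a free market, 230 - 7p = p - 10 gives the equilibrium p* = 30, q* = 20.
The ceiling of 16 is below the equilibrium price 30, so it binds.
At p = 16: qd = 230 - 7·16 = 118 and qs = 16 - 10 = 6.
Quantity traded falls to 6. At q = 6 the demand price is (230 - 6)/7 = 32 and the supply price is 10 + 6 = 16.
Deadweight loss = ½ · (32 - 16) · (20 - 6) = ½ · 16 · 14 = 112.

112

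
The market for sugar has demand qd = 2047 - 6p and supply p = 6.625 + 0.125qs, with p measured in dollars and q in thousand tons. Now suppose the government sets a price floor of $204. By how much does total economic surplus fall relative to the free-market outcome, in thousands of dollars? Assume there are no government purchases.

15309

Rearranging supply gives qs = 8p - 53. Equilibrium: 2047 - 6p = 8p - 53, so 2100 = 14p and p* = 150, q* = 1147.
Because the floor (204) lies above the market-clearing price, it is binding.
At p = 204: qd = 2047 - 6·204 = 823 and qs = 8·204 - 53 = 1579.
Quantity traded falls to 823. At q = 823 the demand price is (2047 - 823)/6 = 204 and the supply price is (53 + 823)/8 = 109.5.
Deadweight loss = ½ · (204 - 109.5) · (1147 - 823) = ½ · 94.5 · 324 = 15309.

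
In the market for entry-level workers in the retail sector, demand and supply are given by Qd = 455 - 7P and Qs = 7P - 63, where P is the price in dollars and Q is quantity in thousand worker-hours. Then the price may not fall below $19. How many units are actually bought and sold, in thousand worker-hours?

196

In a free market, 455 - 7P = 7P - 63 gives the equilibrium P* = 37, Q* = 196.
Since 19 is below P* = 37, the floor does not bind and the free-market outcome prevails.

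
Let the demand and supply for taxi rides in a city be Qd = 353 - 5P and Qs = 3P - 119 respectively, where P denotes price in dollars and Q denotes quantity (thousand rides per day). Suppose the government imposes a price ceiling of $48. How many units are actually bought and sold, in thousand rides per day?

Without the control the market clears where 353 - 5P = 3P - 119, i.e. P* = 59 and Q* = 58.
Because the ceiling (48) lies below the market-clearing price, it is binding.
At P = 48: Qd = 353 - 5·48 = 113 and Qs = 3·48 - 119 = 25.
The quantity actually transacted is the short side, supply: 25.

25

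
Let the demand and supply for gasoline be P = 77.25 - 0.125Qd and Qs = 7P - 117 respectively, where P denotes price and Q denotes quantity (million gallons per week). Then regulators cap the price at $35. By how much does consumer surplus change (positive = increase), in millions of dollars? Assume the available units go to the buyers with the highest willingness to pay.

Rearranging demand gives Qd = 618 - 8P. Equilibrium: 618 - 8P = 7P - 117, so 735 = 15P and P* = 49, Q* = 226.
The ceiling of 35 is below the equilibrium price 49, so it binds.
At P = 35: Qd = 618 - 8·35 = 338 and Qs = 7·35 - 117 = 128.
Consumer surplus without the control is ½ · (77.25 - 49) · 226 = 3192.25.
With the ceiling, 128 units are sold at 35 (assume they go to the highest-value buyers). The demand price at Q = 128 is 61.25, so CS = ½ · [(77.25 - 35) + (61.25 - 35)] · 128 = 4384.
Change in consumer surplus = 4384 - 3192.25 = 1191.75.

1191.75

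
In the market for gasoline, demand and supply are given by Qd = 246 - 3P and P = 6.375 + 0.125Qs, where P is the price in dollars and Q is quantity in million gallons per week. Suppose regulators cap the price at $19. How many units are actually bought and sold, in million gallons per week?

101

Rearranging supply gives Qs = 8P - 51. Without the control the market clears where 246 - 3P = 8P - 51, i.e. P* = 27 and Q* = 165.
Since 19 < 27, the ceiling is binding.
At P = 19: Qd = 246 - 3·19 = 189 and Qs = 8·19 - 51 = 101.
The quantity actually transacted is the short side, supply: 101.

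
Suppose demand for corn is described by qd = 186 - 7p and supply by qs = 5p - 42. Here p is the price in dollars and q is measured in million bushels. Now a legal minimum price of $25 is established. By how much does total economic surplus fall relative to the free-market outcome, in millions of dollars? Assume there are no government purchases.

Without the control the market clears where 186 - 7p = 5p - 42, i.e. p* = 19 and q* = 53.
The floor of 25 is above the equilibrium price 19, so it binds.
At p = 25: qd = 186 - 7·25 = 11 and qs = 5·25 - 42 = 83.
Quantity traded falls to 11. At q = 11 the demand price is (186 - 11)/7 = 25 and the supply price is (42 + 11)/5 = 10.6.
Deadweight loss = ½ · (25 - 10.6) · (53 - 11) = ½ · 14.4 · 42 = 302.4.

302.4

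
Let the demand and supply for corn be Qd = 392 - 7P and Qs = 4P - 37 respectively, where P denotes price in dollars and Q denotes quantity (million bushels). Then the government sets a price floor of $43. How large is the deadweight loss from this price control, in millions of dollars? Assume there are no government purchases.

Equilibrium: 392 - 7P = 4P - 37, so 429 = 11P and P* = 39, Q* = 119.
The floor of 43 is above the equilibrium price 39, so it binds.
At P = 43: Qd = 392 - 7·43 = 91 and Qs = 4·43 - 37 = 135.
Quantity traded falls to 91. At Q = 91 the demand price is (392 - 91)/7 = 43 and the supply price is (37 + 91)/4 = 32.
Deadweight loss = ½ · (43 - 32) · (119 - 91) = ½ · 11 · 28 = 154.

154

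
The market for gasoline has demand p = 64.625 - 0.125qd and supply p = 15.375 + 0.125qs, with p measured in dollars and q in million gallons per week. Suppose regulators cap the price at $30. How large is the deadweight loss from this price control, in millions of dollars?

Rearranging demand gives qd = 517 - 8p; rearranging supply gives qs = 8p - 123. Setting quantity demanded equal to quantity supplied, 517 - 8p = 8p - 123, gives p* = 40 and q* = 197.
The ceiling of 30 is below the equilibrium price 40, so it binds.
At p = 30: qd = 517 - 8·30 = 277 and qs = 8·30 - 123 = 117.
Quantity traded falls to 117. At q = 117 the demand price is (517 - 117)/8 = 50 and the supply price is (123 + 117)/8 = 30.
Deadweight loss = ½ · (50 - 30) · (197 - 117) = ½ · 20 · 80 = 800.

800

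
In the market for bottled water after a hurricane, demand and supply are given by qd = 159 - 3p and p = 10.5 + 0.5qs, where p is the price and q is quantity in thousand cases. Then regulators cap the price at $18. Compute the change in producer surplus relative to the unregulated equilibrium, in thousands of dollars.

Rearranging supply gives qs = 2p - 21. Setting quantity demanded equal to quantity supplied, 159 - 3p = 2p - 21, gives p* = 36 and q* = 51.
The ceiling of 18 is below the equilibrium price 36, so it binds.
At p = 18: qd = 159 - 3·18 = 105 and qs = 2·18 - 21 = 15.
Producer surplus without the control is ½ · (36 - 10.5) · 51 = 650.25.
With the ceiling, producers sell 15 units at 18, so PS = ½ · (18 - 10.5) · 15 = 56.25.
Change in producer surplus = 56.25 - 650.25 = -594.

-594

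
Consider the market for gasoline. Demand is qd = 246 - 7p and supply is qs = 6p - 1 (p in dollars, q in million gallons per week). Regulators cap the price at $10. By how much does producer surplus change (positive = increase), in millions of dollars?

-774

Without the control the market clears where 246 - 7p = 6p - 1, i.e. p* = 19 and q* = 113.
Because the ceiling (10) lies below the market-clearing price, it is binding.
At p = 10: qd = 246 - 7·10 = 176 and qs = 6·10 - 1 = 59.
Producer surplus without the control is ½ · (19 - 1/6) · 113 = 12769/12.
With the ceiling, producers sell 59 units at 10, so PS = ½ · (10 - 1/6) · 59 = 3481/12.
Change in producer surplus = 3481/12 - 12769/12 = -774.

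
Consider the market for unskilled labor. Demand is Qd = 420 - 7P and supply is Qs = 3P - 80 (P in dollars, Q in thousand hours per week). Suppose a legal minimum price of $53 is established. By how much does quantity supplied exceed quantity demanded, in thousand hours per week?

In a free market, 420 - 7P = 3P - 80 gives the equilibrium P* = 50, Q* = 70.
Since 53 > 50, the floor is binding.
At P = 53: Qd = 420 - 7·53 = 49 and Qs = 3·53 - 80 = 79.
Surplus = Qs - Qd = 79 - 49 = 30.

30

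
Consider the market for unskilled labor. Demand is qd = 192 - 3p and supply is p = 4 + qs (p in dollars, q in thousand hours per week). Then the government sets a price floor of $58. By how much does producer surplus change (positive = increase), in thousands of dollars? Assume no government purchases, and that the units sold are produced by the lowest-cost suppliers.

Rearranging supply gives qs = p - 4. Setting quantity demanded equal to quantity supplied, 192 - 3p = p - 4, gives p* = 49 and q* = 45.
Because the floor (58) lies above the market-clearing price, it is binding.
At p = 58: qd = 192 - 3·58 = 18 and qs = 58 - 4 = 54.
Producer surplus without the control is ½ · (49 - 4) · 45 = 1012.5.
With the floor, 18 units are sold at 58. The supply price at q = 18 is 22, so PS = ½ · [(58 - 4) + (58 - 22)] · 18 = 810.
Change in producer surplus = 810 - 1012.5 = -202.5.

-202.5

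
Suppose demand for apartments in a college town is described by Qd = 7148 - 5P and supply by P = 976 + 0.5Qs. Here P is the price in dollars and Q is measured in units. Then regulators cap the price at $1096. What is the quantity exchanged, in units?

240

Rearranging supply gives Qs = 2P - 1952. In a free market, 7148 - 5P = 2P - 1952 gives the equilibrium P* = 1300, Q* = 648.
The ceiling of 1096 is below the equilibrium price 1300, so it binds.
At P = 1096: Qd = 7148 - 5·1096 = 1668 and Qs = 2·1096 - 1952 = 240.
The quantity actually transacted is the short side, supply: 240.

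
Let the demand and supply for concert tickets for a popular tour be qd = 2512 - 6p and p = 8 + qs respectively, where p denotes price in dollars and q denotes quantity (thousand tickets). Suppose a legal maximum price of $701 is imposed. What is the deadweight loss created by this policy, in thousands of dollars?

0

Rearranging supply gives qs = p - 8. Equilibrium: 2512 - 6p = p - 8, so 2520 = 7p and p* = 360, q* = 352.
The ceiling of 701 is above the equilibrium price 360, so it is not binding; the market clears at p* = 360, q* = 352.
Since the control does not bind, no trades are prevented and deadweight loss is zero.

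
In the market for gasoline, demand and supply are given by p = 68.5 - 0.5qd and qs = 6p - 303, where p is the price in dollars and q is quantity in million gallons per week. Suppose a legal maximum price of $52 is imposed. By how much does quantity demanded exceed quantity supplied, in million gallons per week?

24

Rearranging demand gives qd = 137 - 2p. Equilibrium: 137 - 2p = 6p - 303, so 440 = 8p and p* = 55, q* = 27.
The ceiling of 52 is below the equilibrium price 55, so it binds.
At p = 52: qd = 137 - 2·52 = 33 and qs = 6·52 - 303 = 9.
Shortage = qd - qs = 33 - 9 = 24.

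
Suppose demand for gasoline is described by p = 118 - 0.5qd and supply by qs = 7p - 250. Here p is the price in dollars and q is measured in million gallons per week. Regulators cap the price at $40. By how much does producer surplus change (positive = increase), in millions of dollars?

-1106

Rearranging demand gives qd = 236 - 2p. Setting quantity demanded equal to quantity supplied, 236 - 2p = 7p - 250, gives p* = 54 and q* = 128.
Since 40 < 54, the ceiling is binding.
At p = 40: qd = 236 - 2·40 = 156 and qs = 7·40 - 250 = 30.
Producer surplus without the control is ½ · (54 - 250/7) · 128 = 8192/7.
With the ceiling, producers sell 30 units at 40, so PS = ½ · (40 - 250/7) · 30 = 450/7.
Change in producer surplus = 450/7 - 8192/7 = -1106.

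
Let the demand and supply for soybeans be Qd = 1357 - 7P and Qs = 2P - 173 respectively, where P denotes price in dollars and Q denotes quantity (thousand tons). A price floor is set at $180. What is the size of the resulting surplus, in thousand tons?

Setting quantity demanded equal to quantity supplied, 1357 - 7P = 2P - 173, gives P* = 170 and Q* = 167.
Because the floor (180) lies above the market-clearing price, it is binding.
At P = 180: Qd = 1357 - 7·180 = 97 and Qs = 2·180 - 173 = 187.
Surplus = Qs - Qd = 187 - 97 = 90.

90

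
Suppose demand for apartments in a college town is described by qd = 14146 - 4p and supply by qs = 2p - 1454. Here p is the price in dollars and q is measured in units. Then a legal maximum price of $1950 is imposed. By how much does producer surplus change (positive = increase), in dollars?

-2012400

Setting quantity demanded equal to quantity supplied, 14146 - 4p = 2p - 1454, gives p* = 2600 and q* = 3746.
Because the ceiling (1950) lies below the market-clearing price, it is binding.
At p = 1950: qd = 14146 - 4·1950 = 6346 and qs = 2·1950 - 1454 = 2446.
Producer surplus without the control is ½ · (2600 - 727) · 3746 = 3508129.
With the ceiling, producers sell 2446 units at 1950, so PS = ½ · (1950 - 727) · 2446 = 1495729.
Change in producer surplus = 1495729 - 3508129 = -2012400.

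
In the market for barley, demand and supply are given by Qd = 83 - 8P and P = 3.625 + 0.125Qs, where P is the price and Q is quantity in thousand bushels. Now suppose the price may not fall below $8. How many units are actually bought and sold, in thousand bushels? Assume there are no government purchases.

19

Rearranging supply gives Qs = 8P - 29. Equilibrium: 83 - 8P = 8P - 29, so 112 = 16P and P* = 7, Q* = 27.
Because the floor (8) lies above the market-clearing price, it is binding.
At P = 8: Qd = 83 - 8·8 = 19 and Qs = 8·8 - 29 = 35.
The quantity actually transacted is the short side, demand: 19.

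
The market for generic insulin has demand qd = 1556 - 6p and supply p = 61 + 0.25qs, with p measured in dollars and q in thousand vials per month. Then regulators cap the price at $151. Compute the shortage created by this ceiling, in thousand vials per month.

Rearranging supply gives qs = 4p - 244. Without the control the market clears where 1556 - 6p = 4p - 244, i.e. p* = 180 and q* = 476.
Since 151 < 180, the ceiling is binding.
At p = 151: qd = 1556 - 6·151 = 650 and qs = 4·151 - 244 = 360.
Shortage = qd - qs = 650 - 360 = 290.

290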